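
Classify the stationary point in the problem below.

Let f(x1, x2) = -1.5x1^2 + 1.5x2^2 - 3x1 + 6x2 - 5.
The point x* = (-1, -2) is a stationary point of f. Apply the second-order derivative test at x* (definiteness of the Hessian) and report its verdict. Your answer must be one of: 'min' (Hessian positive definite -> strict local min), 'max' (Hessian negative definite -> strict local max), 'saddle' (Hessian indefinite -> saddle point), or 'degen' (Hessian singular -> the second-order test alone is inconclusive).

Compute the Hessian H = grad^2 f:
  H = [[-3, 0], [0, 3]]
Verify stationarity: grad f(x*) = H x* + g = (0, 0).
Eigenvalues of H: -3, 3.
Eigenvalues have mixed signs, so H is indefinite -> x* is a saddle point.

saddle


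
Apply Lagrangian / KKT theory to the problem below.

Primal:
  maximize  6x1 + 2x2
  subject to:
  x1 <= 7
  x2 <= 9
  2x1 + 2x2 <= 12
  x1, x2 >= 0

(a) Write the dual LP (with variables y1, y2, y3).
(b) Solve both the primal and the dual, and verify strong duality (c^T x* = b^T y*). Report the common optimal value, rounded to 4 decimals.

The standard primal-dual pair for 'max c^T x s.t. A x <= b, x >= 0' is:
  Dual:  min b^T y  s.t.  A^T y >= c,  y >= 0.

So the dual LP is:
  minimize  7y1 + 9y2 + 12y3
  subject to:
    y1 + 2y3 >= 6
    y2 + 2y3 >= 2
    y1, y2, y3 >= 0

Solving the primal: x* = (6, 0).
  primal value c^T x* = 36.
Solving the dual: y* = (0, 0, 3).
  dual value b^T y* = 36.
Strong duality: c^T x* = b^T y*. Confirmed.

36


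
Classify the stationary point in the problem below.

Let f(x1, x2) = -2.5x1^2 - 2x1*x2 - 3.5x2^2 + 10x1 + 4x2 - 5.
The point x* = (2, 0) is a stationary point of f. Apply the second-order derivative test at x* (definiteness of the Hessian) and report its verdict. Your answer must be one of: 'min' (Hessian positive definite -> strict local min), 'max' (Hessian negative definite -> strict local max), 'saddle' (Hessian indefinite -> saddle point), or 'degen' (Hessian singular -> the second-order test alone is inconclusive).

Compute the Hessian H = grad^2 f:
  H = [[-5, -2], [-2, -7]]
Verify stationarity: grad f(x*) = H x* + g = (0, 0).
Eigenvalues of H: -8.2361, -3.7639.
Both eigenvalues < 0, so H is negative definite -> x* is a strict local max.

max


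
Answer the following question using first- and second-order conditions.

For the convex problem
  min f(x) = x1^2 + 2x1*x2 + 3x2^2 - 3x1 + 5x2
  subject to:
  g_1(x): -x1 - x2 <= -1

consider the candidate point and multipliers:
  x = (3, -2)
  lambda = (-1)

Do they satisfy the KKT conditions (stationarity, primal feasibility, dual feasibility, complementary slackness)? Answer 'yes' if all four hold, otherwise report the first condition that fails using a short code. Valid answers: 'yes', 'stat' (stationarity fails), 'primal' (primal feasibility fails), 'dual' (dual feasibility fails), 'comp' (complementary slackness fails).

Gradient of f: grad f(x) = Q x + c = (-1, -1)
Constraint values g_i(x) = a_i^T x - b_i:
  g_1((3, -2)) = 0
Stationarity residual: grad f(x) + sum_i lambda_i a_i = (0, 0)
  -> stationarity OK
Primal feasibility (all g_i <= 0): OK
Dual feasibility (all lambda_i >= 0): FAILS
Complementary slackness (lambda_i * g_i(x) = 0 for all i): OK

Verdict: the first failing condition is dual_feasibility -> dual.

dual


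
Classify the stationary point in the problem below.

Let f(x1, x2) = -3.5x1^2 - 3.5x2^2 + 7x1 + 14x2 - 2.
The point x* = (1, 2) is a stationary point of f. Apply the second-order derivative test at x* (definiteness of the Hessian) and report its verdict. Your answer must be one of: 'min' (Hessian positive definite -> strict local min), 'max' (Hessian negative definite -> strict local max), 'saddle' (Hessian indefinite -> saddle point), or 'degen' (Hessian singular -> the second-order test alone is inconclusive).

Compute the Hessian H = grad^2 f:
  H = [[-7, 0], [0, -7]]
Verify stationarity: grad f(x*) = H x* + g = (0, 0).
Eigenvalues of H: -7, -7.
Both eigenvalues < 0, so H is negative definite -> x* is a strict local max.

max


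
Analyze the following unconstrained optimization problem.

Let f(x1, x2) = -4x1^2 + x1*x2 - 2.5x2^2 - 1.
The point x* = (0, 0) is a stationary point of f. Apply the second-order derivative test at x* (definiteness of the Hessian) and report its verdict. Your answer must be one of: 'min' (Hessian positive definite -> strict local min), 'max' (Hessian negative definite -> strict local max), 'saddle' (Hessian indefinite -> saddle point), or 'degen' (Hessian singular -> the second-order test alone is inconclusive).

Compute the Hessian H = grad^2 f:
  H = [[-8, 1], [1, -5]]
Verify stationarity: grad f(x*) = H x* + g = (0, 0).
Eigenvalues of H: -8.3028, -4.6972.
Both eigenvalues < 0, so H is negative definite -> x* is a strict local max.

max


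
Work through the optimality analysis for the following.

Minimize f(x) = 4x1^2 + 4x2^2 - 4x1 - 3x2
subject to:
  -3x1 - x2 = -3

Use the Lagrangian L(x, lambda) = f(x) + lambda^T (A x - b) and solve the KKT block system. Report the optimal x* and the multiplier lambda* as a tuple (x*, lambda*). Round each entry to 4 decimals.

Form the Lagrangian:
  L(x, lambda) = (1/2) x^T Q x + c^T x + lambda^T (A x - b)
Stationarity (grad_x L = 0): Q x + c + A^T lambda = 0.
Primal feasibility: A x = b.

This gives the KKT block system:
  [ Q   A^T ] [ x     ]   [-c ]
  [ A    0  ] [ lambda ] = [ b ]

Solving the linear system:
  x*      = (0.8375, 0.4875)
  lambda* = (0.9)
  f(x*)   = -1.0562

x* = (0.8375, 0.4875), lambda* = (0.9)


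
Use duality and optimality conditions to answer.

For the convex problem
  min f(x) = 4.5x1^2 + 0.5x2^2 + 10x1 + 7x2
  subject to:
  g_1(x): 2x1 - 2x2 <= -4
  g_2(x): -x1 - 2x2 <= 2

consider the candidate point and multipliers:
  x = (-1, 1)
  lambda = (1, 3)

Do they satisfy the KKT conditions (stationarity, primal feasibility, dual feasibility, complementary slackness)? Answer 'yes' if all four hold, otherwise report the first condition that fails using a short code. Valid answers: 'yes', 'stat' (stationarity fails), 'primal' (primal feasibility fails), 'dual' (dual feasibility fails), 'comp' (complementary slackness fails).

Gradient of f: grad f(x) = Q x + c = (1, 8)
Constraint values g_i(x) = a_i^T x - b_i:
  g_1((-1, 1)) = 0
  g_2((-1, 1)) = -3
Stationarity residual: grad f(x) + sum_i lambda_i a_i = (0, 0)
  -> stationarity OK
Primal feasibility (all g_i <= 0): OK
Dual feasibility (all lambda_i >= 0): OK
Complementary slackness (lambda_i * g_i(x) = 0 for all i): FAILS

Verdict: the first failing condition is complementary_slackness -> comp.

comp


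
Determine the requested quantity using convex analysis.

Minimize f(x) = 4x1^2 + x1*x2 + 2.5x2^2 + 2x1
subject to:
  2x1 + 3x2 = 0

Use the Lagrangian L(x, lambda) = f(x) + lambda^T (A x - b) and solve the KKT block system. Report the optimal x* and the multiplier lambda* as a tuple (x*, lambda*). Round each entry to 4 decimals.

Form the Lagrangian:
  L(x, lambda) = (1/2) x^T Q x + c^T x + lambda^T (A x - b)
Stationarity (grad_x L = 0): Q x + c + A^T lambda = 0.
Primal feasibility: A x = b.

This gives the KKT block system:
  [ Q   A^T ] [ x     ]   [-c ]
  [ A    0  ] [ lambda ] = [ b ]

Solving the linear system:
  x*      = (-0.225, 0.15)
  lambda* = (-0.175)
  f(x*)   = -0.225

x* = (-0.225, 0.15), lambda* = (-0.175)


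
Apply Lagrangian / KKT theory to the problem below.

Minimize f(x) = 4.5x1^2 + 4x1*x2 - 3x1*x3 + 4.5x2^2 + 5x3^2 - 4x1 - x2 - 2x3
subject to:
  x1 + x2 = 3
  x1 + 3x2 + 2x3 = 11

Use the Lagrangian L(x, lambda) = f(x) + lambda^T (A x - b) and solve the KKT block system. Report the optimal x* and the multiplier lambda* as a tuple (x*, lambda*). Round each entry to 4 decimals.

Form the Lagrangian:
  L(x, lambda) = (1/2) x^T Q x + c^T x + lambda^T (A x - b)
Stationarity (grad_x L = 0): Q x + c + A^T lambda = 0.
Primal feasibility: A x = b.

This gives the KKT block system:
  [ Q   A^T ] [ x     ]   [-c ]
  [ A    0  ] [ lambda ] = [ b ]

Solving the linear system:
  x*      = (0.9286, 2.0714, 1.9286)
  lambda* = (0.3929, -7.25)
  f(x*)   = 34.4643

x* = (0.9286, 2.0714, 1.9286), lambda* = (0.3929, -7.25)


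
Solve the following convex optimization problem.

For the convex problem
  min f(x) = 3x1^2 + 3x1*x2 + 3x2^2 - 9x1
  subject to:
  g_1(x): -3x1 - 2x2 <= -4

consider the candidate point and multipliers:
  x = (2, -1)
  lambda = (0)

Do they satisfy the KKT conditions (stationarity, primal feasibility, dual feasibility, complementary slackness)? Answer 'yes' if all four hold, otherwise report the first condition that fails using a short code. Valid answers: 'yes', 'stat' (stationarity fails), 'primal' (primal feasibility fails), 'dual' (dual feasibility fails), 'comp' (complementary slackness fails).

Gradient of f: grad f(x) = Q x + c = (0, 0)
Constraint values g_i(x) = a_i^T x - b_i:
  g_1((2, -1)) = 0
Stationarity residual: grad f(x) + sum_i lambda_i a_i = (0, 0)
  -> stationarity OK
Primal feasibility (all g_i <= 0): OK
Dual feasibility (all lambda_i >= 0): OK
Complementary slackness (lambda_i * g_i(x) = 0 for all i): OK

Verdict: yes, KKT holds.

yes


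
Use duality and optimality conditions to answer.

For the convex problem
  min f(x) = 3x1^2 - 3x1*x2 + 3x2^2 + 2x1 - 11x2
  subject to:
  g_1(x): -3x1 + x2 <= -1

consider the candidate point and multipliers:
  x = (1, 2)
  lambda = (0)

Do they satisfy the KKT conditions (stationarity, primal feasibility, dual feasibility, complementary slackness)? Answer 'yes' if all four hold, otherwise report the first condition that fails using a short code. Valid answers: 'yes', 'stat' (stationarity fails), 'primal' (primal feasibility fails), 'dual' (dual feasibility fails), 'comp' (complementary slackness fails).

Gradient of f: grad f(x) = Q x + c = (2, -2)
Constraint values g_i(x) = a_i^T x - b_i:
  g_1((1, 2)) = 0
Stationarity residual: grad f(x) + sum_i lambda_i a_i = (2, -2)
  -> stationarity FAILS
Primal feasibility (all g_i <= 0): OK
Dual feasibility (all lambda_i >= 0): OK
Complementary slackness (lambda_i * g_i(x) = 0 for all i): OK

Verdict: the first failing condition is stationarity -> stat.

stat


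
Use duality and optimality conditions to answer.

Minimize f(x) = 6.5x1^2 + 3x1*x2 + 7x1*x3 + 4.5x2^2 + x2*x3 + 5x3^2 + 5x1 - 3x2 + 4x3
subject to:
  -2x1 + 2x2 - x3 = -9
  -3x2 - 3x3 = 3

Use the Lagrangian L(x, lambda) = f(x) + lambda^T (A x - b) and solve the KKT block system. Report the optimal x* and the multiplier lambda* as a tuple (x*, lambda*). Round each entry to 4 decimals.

Form the Lagrangian:
  L(x, lambda) = (1/2) x^T Q x + c^T x + lambda^T (A x - b)
Stationarity (grad_x L = 0): Q x + c + A^T lambda = 0.
Primal feasibility: A x = b.

This gives the KKT block system:
  [ Q   A^T ] [ x     ]   [-c ]
  [ A    0  ] [ lambda ] = [ b ]

Solving the linear system:
  x*      = (1.6496, -2.2336, 1.2336)
  lambda* = (14.1898, 3.82)
  f(x*)   = 68.0657

x* = (1.6496, -2.2336, 1.2336), lambda* = (14.1898, 3.82)


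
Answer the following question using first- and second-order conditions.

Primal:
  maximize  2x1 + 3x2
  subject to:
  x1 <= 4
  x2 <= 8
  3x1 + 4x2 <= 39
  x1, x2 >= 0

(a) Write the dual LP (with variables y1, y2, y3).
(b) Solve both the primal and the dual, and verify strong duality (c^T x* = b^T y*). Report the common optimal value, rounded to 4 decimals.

The standard primal-dual pair for 'max c^T x s.t. A x <= b, x >= 0' is:
  Dual:  min b^T y  s.t.  A^T y >= c,  y >= 0.

So the dual LP is:
  minimize  4y1 + 8y2 + 39y3
  subject to:
    y1 + 3y3 >= 2
    y2 + 4y3 >= 3
    y1, y2, y3 >= 0

Solving the primal: x* = (2.3333, 8).
  primal value c^T x* = 28.6667.
Solving the dual: y* = (0, 0.3333, 0.6667).
  dual value b^T y* = 28.6667.
Strong duality: c^T x* = b^T y*. Confirmed.

28.6667


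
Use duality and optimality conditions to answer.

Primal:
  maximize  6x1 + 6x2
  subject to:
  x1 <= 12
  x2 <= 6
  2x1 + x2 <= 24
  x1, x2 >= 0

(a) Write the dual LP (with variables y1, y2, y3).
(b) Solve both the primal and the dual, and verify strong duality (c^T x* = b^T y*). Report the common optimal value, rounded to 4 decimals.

The standard primal-dual pair for 'max c^T x s.t. A x <= b, x >= 0' is:
  Dual:  min b^T y  s.t.  A^T y >= c,  y >= 0.

So the dual LP is:
  minimize  12y1 + 6y2 + 24y3
  subject to:
    y1 + 2y3 >= 6
    y2 + y3 >= 6
    y1, y2, y3 >= 0

Solving the primal: x* = (9, 6).
  primal value c^T x* = 90.
Solving the dual: y* = (0, 3, 3).
  dual value b^T y* = 90.
Strong duality: c^T x* = b^T y*. Confirmed.

90


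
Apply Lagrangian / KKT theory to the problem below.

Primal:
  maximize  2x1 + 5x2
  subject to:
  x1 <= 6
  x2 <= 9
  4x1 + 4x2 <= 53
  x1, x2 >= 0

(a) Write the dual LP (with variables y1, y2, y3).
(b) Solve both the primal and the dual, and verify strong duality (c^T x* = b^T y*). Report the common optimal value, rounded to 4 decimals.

The standard primal-dual pair for 'max c^T x s.t. A x <= b, x >= 0' is:
  Dual:  min b^T y  s.t.  A^T y >= c,  y >= 0.

So the dual LP is:
  minimize  6y1 + 9y2 + 53y3
  subject to:
    y1 + 4y3 >= 2
    y2 + 4y3 >= 5
    y1, y2, y3 >= 0

Solving the primal: x* = (4.25, 9).
  primal value c^T x* = 53.5.
Solving the dual: y* = (0, 3, 0.5).
  dual value b^T y* = 53.5.
Strong duality: c^T x* = b^T y*. Confirmed.

53.5


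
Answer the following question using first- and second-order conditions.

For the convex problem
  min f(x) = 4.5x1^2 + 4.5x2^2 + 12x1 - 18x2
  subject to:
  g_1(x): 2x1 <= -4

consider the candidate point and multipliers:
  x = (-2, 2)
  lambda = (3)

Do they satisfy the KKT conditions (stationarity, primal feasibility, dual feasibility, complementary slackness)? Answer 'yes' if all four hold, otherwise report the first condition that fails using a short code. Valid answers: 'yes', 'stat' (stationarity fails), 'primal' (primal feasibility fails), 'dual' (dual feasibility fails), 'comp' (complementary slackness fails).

Gradient of f: grad f(x) = Q x + c = (-6, 0)
Constraint values g_i(x) = a_i^T x - b_i:
  g_1((-2, 2)) = 0
Stationarity residual: grad f(x) + sum_i lambda_i a_i = (0, 0)
  -> stationarity OK
Primal feasibility (all g_i <= 0): OK
Dual feasibility (all lambda_i >= 0): OK
Complementary slackness (lambda_i * g_i(x) = 0 for all i): OK

Verdict: yes, KKT holds.

yes


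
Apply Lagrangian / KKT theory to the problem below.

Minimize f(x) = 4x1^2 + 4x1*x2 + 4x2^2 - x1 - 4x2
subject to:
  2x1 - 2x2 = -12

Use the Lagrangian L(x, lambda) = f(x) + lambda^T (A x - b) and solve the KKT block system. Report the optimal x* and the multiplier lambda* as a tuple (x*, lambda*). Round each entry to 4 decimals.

Form the Lagrangian:
  L(x, lambda) = (1/2) x^T Q x + c^T x + lambda^T (A x - b)
Stationarity (grad_x L = 0): Q x + c + A^T lambda = 0.
Primal feasibility: A x = b.

This gives the KKT block system:
  [ Q   A^T ] [ x     ]   [-c ]
  [ A    0  ] [ lambda ] = [ b ]

Solving the linear system:
  x*      = (-2.7917, 3.2083)
  lambda* = (5.25)
  f(x*)   = 26.4792

x* = (-2.7917, 3.2083), lambda* = (5.25)


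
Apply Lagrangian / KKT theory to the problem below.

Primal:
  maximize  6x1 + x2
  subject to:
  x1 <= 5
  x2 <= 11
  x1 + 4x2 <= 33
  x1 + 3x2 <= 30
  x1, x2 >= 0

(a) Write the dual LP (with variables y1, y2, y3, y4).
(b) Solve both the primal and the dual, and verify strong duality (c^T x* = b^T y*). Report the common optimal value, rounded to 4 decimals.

The standard primal-dual pair for 'max c^T x s.t. A x <= b, x >= 0' is:
  Dual:  min b^T y  s.t.  A^T y >= c,  y >= 0.

So the dual LP is:
  minimize  5y1 + 11y2 + 33y3 + 30y4
  subject to:
    y1 + y3 + y4 >= 6
    y2 + 4y3 + 3y4 >= 1
    y1, y2, y3, y4 >= 0

Solving the primal: x* = (5, 7).
  primal value c^T x* = 37.
Solving the dual: y* = (5.75, 0, 0.25, 0).
  dual value b^T y* = 37.
Strong duality: c^T x* = b^T y*. Confirmed.

37


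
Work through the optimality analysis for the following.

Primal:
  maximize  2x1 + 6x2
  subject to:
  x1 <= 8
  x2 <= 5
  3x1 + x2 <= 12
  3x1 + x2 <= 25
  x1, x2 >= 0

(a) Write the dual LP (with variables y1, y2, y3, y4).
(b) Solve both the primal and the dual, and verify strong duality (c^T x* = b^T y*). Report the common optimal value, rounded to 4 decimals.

The standard primal-dual pair for 'max c^T x s.t. A x <= b, x >= 0' is:
  Dual:  min b^T y  s.t.  A^T y >= c,  y >= 0.

So the dual LP is:
  minimize  8y1 + 5y2 + 12y3 + 25y4
  subject to:
    y1 + 3y3 + 3y4 >= 2
    y2 + y3 + y4 >= 6
    y1, y2, y3, y4 >= 0

Solving the primal: x* = (2.3333, 5).
  primal value c^T x* = 34.6667.
Solving the dual: y* = (0, 5.3333, 0.6667, 0).
  dual value b^T y* = 34.6667.
Strong duality: c^T x* = b^T y*. Confirmed.

34.6667


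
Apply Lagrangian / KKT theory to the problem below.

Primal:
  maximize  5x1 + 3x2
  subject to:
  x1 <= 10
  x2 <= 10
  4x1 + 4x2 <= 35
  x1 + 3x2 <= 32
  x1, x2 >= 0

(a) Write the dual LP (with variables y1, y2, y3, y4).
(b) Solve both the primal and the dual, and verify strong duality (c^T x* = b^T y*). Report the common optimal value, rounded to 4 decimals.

The standard primal-dual pair for 'max c^T x s.t. A x <= b, x >= 0' is:
  Dual:  min b^T y  s.t.  A^T y >= c,  y >= 0.

So the dual LP is:
  minimize  10y1 + 10y2 + 35y3 + 32y4
  subject to:
    y1 + 4y3 + y4 >= 5
    y2 + 4y3 + 3y4 >= 3
    y1, y2, y3, y4 >= 0

Solving the primal: x* = (8.75, 0).
  primal value c^T x* = 43.75.
Solving the dual: y* = (0, 0, 1.25, 0).
  dual value b^T y* = 43.75.
Strong duality: c^T x* = b^T y*. Confirmed.

43.75


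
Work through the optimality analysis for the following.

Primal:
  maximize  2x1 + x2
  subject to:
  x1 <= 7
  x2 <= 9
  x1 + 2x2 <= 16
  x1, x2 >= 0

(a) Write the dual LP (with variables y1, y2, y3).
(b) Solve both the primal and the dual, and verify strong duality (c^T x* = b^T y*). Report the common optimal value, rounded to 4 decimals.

The standard primal-dual pair for 'max c^T x s.t. A x <= b, x >= 0' is:
  Dual:  min b^T y  s.t.  A^T y >= c,  y >= 0.

So the dual LP is:
  minimize  7y1 + 9y2 + 16y3
  subject to:
    y1 + y3 >= 2
    y2 + 2y3 >= 1
    y1, y2, y3 >= 0

Solving the primal: x* = (7, 4.5).
  primal value c^T x* = 18.5.
Solving the dual: y* = (1.5, 0, 0.5).
  dual value b^T y* = 18.5.
Strong duality: c^T x* = b^T y*. Confirmed.

18.5


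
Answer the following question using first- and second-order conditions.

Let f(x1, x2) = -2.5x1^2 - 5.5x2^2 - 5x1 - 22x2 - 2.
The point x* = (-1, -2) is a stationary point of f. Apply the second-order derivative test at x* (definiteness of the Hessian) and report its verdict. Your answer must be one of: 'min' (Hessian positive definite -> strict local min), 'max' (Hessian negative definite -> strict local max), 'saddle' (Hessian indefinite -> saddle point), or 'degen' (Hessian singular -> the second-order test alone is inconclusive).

Compute the Hessian H = grad^2 f:
  H = [[-5, 0], [0, -11]]
Verify stationarity: grad f(x*) = H x* + g = (0, 0).
Eigenvalues of H: -11, -5.
Both eigenvalues < 0, so H is negative definite -> x* is a strict local max.

max


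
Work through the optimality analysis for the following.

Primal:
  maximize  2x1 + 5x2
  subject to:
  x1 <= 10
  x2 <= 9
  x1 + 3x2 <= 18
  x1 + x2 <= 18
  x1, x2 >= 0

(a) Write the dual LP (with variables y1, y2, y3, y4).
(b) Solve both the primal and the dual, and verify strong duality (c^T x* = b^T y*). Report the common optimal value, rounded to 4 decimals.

The standard primal-dual pair for 'max c^T x s.t. A x <= b, x >= 0' is:
  Dual:  min b^T y  s.t.  A^T y >= c,  y >= 0.

So the dual LP is:
  minimize  10y1 + 9y2 + 18y3 + 18y4
  subject to:
    y1 + y3 + y4 >= 2
    y2 + 3y3 + y4 >= 5
    y1, y2, y3, y4 >= 0

Solving the primal: x* = (10, 2.6667).
  primal value c^T x* = 33.3333.
Solving the dual: y* = (0.3333, 0, 1.6667, 0).
  dual value b^T y* = 33.3333.
Strong duality: c^T x* = b^T y*. Confirmed.

33.3333


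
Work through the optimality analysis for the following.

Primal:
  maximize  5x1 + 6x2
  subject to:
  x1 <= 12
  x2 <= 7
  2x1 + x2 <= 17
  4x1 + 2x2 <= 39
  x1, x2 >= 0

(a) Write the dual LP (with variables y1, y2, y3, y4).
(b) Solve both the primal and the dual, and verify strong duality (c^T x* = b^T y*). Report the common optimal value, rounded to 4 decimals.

The standard primal-dual pair for 'max c^T x s.t. A x <= b, x >= 0' is:
  Dual:  min b^T y  s.t.  A^T y >= c,  y >= 0.

So the dual LP is:
  minimize  12y1 + 7y2 + 17y3 + 39y4
  subject to:
    y1 + 2y3 + 4y4 >= 5
    y2 + y3 + 2y4 >= 6
    y1, y2, y3, y4 >= 0

Solving the primal: x* = (5, 7).
  primal value c^T x* = 67.
Solving the dual: y* = (0, 3.5, 2.5, 0).
  dual value b^T y* = 67.
Strong duality: c^T x* = b^T y*. Confirmed.

67


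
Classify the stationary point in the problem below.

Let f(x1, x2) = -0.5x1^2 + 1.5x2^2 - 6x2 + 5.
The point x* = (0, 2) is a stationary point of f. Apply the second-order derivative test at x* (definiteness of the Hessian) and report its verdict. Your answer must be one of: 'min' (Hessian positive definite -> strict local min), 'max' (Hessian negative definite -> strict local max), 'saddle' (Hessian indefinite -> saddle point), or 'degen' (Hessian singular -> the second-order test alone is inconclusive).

Compute the Hessian H = grad^2 f:
  H = [[-1, 0], [0, 3]]
Verify stationarity: grad f(x*) = H x* + g = (0, 0).
Eigenvalues of H: -1, 3.
Eigenvalues have mixed signs, so H is indefinite -> x* is a saddle point.

saddle


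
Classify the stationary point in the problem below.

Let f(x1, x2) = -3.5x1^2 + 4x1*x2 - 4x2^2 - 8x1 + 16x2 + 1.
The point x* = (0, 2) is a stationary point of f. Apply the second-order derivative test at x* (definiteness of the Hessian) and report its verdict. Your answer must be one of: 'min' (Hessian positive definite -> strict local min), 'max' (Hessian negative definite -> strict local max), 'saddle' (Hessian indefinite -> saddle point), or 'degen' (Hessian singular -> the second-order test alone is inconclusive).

Compute the Hessian H = grad^2 f:
  H = [[-7, 4], [4, -8]]
Verify stationarity: grad f(x*) = H x* + g = (0, 0).
Eigenvalues of H: -11.5311, -3.4689.
Both eigenvalues < 0, so H is negative definite -> x* is a strict local max.

max


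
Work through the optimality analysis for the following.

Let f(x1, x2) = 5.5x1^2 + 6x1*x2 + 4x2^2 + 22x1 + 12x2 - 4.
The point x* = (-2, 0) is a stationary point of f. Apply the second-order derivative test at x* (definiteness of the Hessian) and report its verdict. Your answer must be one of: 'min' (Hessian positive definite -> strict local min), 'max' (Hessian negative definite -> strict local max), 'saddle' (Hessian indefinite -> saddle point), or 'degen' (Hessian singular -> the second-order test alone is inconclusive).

Compute the Hessian H = grad^2 f:
  H = [[11, 6], [6, 8]]
Verify stationarity: grad f(x*) = H x* + g = (0, 0).
Eigenvalues of H: 3.3153, 15.6847.
Both eigenvalues > 0, so H is positive definite -> x* is a strict local min.

min


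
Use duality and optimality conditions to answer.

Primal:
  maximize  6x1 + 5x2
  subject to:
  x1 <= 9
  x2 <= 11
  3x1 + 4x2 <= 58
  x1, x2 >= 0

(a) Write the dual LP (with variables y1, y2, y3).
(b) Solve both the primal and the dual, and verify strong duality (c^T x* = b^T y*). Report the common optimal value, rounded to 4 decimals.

The standard primal-dual pair for 'max c^T x s.t. A x <= b, x >= 0' is:
  Dual:  min b^T y  s.t.  A^T y >= c,  y >= 0.

So the dual LP is:
  minimize  9y1 + 11y2 + 58y3
  subject to:
    y1 + 3y3 >= 6
    y2 + 4y3 >= 5
    y1, y2, y3 >= 0

Solving the primal: x* = (9, 7.75).
  primal value c^T x* = 92.75.
Solving the dual: y* = (2.25, 0, 1.25).
  dual value b^T y* = 92.75.
Strong duality: c^T x* = b^T y*. Confirmed.

92.75


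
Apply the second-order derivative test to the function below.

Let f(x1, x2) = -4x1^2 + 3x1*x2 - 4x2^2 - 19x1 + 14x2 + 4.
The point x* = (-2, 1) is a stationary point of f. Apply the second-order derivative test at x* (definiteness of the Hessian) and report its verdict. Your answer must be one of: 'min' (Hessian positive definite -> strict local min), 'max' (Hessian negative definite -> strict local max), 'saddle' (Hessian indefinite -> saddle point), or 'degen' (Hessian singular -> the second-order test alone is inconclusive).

Compute the Hessian H = grad^2 f:
  H = [[-8, 3], [3, -8]]
Verify stationarity: grad f(x*) = H x* + g = (0, 0).
Eigenvalues of H: -11, -5.
Both eigenvalues < 0, so H is negative definite -> x* is a strict local max.

max


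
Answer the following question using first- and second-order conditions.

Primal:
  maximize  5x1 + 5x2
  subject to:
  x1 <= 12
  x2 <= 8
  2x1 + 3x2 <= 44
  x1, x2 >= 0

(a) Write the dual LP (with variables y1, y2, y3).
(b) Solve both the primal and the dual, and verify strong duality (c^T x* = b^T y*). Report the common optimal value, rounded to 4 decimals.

The standard primal-dual pair for 'max c^T x s.t. A x <= b, x >= 0' is:
  Dual:  min b^T y  s.t.  A^T y >= c,  y >= 0.

So the dual LP is:
  minimize  12y1 + 8y2 + 44y3
  subject to:
    y1 + 2y3 >= 5
    y2 + 3y3 >= 5
    y1, y2, y3 >= 0

Solving the primal: x* = (12, 6.6667).
  primal value c^T x* = 93.3333.
Solving the dual: y* = (1.6667, 0, 1.6667).
  dual value b^T y* = 93.3333.
Strong duality: c^T x* = b^T y*. Confirmed.

93.3333


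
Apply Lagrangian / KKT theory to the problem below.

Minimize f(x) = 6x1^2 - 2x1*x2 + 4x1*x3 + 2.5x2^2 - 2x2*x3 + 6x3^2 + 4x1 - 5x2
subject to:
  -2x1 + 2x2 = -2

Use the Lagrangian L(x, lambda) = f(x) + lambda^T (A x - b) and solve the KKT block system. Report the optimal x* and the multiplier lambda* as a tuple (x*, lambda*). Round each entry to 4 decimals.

Form the Lagrangian:
  L(x, lambda) = (1/2) x^T Q x + c^T x + lambda^T (A x - b)
Stationarity (grad_x L = 0): Q x + c + A^T lambda = 0.
Primal feasibility: A x = b.

This gives the KKT block system:
  [ Q   A^T ] [ x     ]   [-c ]
  [ A    0  ] [ lambda ] = [ b ]

Solving the linear system:
  x*      = (0.3421, -0.6579, -0.2237)
  lambda* = (4.2632)
  f(x*)   = 6.5921

x* = (0.3421, -0.6579, -0.2237), lambda* = (4.2632)


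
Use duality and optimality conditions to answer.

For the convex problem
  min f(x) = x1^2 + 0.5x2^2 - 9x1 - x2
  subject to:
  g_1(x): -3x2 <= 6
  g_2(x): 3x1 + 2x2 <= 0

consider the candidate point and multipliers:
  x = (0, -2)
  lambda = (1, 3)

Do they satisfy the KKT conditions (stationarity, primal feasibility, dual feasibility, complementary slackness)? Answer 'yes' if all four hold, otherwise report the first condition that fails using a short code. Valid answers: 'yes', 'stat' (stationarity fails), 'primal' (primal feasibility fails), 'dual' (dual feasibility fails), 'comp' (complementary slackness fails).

Gradient of f: grad f(x) = Q x + c = (-9, -3)
Constraint values g_i(x) = a_i^T x - b_i:
  g_1((0, -2)) = 0
  g_2((0, -2)) = -4
Stationarity residual: grad f(x) + sum_i lambda_i a_i = (0, 0)
  -> stationarity OK
Primal feasibility (all g_i <= 0): OK
Dual feasibility (all lambda_i >= 0): OK
Complementary slackness (lambda_i * g_i(x) = 0 for all i): FAILS

Verdict: the first failing condition is complementary_slackness -> comp.

comp


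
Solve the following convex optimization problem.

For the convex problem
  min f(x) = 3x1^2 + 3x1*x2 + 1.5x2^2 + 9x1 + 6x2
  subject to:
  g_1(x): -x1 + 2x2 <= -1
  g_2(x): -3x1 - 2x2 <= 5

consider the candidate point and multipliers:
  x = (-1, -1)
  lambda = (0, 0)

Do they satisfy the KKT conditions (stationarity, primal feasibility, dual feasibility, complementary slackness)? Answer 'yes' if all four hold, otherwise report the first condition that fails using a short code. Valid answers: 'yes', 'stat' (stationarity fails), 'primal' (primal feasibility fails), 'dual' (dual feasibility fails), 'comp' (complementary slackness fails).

Gradient of f: grad f(x) = Q x + c = (0, 0)
Constraint values g_i(x) = a_i^T x - b_i:
  g_1((-1, -1)) = 0
  g_2((-1, -1)) = 0
Stationarity residual: grad f(x) + sum_i lambda_i a_i = (0, 0)
  -> stationarity OK
Primal feasibility (all g_i <= 0): OK
Dual feasibility (all lambda_i >= 0): OK
Complementary slackness (lambda_i * g_i(x) = 0 for all i): OK

Verdict: yes, KKT holds.

yes


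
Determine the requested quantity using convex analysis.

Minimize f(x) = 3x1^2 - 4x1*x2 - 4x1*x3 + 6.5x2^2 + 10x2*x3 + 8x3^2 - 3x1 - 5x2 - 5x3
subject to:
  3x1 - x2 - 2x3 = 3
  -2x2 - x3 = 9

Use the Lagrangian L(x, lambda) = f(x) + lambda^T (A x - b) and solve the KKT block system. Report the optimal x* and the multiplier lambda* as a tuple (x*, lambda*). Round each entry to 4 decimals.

Form the Lagrangian:
  L(x, lambda) = (1/2) x^T Q x + c^T x + lambda^T (A x - b)
Stationarity (grad_x L = 0): Q x + c + A^T lambda = 0.
Primal feasibility: A x = b.

This gives the KKT block system:
  [ Q   A^T ] [ x     ]   [-c ]
  [ A    0  ] [ lambda ] = [ b ]

Solving the linear system:
  x*      = (0.1429, -5.1429, 1.2857)
  lambda* = (-4.4286, -27.5714)
  f(x*)   = 140.1429

x* = (0.1429, -5.1429, 1.2857), lambda* = (-4.4286, -27.5714)


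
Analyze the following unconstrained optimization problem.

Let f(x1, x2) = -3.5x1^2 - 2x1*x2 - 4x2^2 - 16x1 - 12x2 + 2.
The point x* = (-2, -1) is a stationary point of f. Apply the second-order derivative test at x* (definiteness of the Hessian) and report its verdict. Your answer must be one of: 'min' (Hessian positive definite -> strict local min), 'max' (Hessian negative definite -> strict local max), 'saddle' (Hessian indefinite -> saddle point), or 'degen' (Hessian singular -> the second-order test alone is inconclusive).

Compute the Hessian H = grad^2 f:
  H = [[-7, -2], [-2, -8]]
Verify stationarity: grad f(x*) = H x* + g = (0, 0).
Eigenvalues of H: -9.5616, -5.4384.
Both eigenvalues < 0, so H is negative definite -> x* is a strict local max.

max


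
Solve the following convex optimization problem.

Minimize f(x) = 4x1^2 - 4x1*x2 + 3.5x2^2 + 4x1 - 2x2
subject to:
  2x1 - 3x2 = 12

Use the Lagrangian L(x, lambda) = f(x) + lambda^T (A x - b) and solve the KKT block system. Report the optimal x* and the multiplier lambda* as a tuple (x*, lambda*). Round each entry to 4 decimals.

Form the Lagrangian:
  L(x, lambda) = (1/2) x^T Q x + c^T x + lambda^T (A x - b)
Stationarity (grad_x L = 0): Q x + c + A^T lambda = 0.
Primal feasibility: A x = b.

This gives the KKT block system:
  [ Q   A^T ] [ x     ]   [-c ]
  [ A    0  ] [ lambda ] = [ b ]

Solving the linear system:
  x*      = (0, -4)
  lambda* = (-10)
  f(x*)   = 64

x* = (0, -4), lambda* = (-10)


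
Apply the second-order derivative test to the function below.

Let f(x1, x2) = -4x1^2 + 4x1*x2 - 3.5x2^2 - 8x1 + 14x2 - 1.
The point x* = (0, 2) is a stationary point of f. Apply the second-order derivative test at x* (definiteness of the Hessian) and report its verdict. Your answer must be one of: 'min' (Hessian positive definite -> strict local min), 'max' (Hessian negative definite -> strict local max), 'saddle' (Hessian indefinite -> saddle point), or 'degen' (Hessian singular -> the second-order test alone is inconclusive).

Compute the Hessian H = grad^2 f:
  H = [[-8, 4], [4, -7]]
Verify stationarity: grad f(x*) = H x* + g = (0, 0).
Eigenvalues of H: -11.5311, -3.4689.
Both eigenvalues < 0, so H is negative definite -> x* is a strict local max.

max


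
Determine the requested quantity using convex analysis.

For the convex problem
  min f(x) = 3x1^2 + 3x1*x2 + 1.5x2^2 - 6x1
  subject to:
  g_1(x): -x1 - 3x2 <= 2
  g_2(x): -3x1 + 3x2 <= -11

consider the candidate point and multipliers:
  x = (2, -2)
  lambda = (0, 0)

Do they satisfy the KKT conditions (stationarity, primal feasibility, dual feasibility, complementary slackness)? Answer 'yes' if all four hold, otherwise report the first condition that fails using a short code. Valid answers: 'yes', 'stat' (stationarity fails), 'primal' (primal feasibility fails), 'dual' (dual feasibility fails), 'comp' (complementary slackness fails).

Gradient of f: grad f(x) = Q x + c = (0, 0)
Constraint values g_i(x) = a_i^T x - b_i:
  g_1((2, -2)) = 2
  g_2((2, -2)) = -1
Stationarity residual: grad f(x) + sum_i lambda_i a_i = (0, 0)
  -> stationarity OK
Primal feasibility (all g_i <= 0): FAILS
Dual feasibility (all lambda_i >= 0): OK
Complementary slackness (lambda_i * g_i(x) = 0 for all i): OK

Verdict: the first failing condition is primal_feasibility -> primal.

primal


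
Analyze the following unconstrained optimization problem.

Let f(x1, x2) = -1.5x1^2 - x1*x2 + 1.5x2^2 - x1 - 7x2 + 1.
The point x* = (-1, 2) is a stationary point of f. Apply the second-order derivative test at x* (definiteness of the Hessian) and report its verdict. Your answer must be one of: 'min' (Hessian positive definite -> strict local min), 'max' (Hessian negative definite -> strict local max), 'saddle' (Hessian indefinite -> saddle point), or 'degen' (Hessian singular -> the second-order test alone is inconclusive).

Compute the Hessian H = grad^2 f:
  H = [[-3, -1], [-1, 3]]
Verify stationarity: grad f(x*) = H x* + g = (0, 0).
Eigenvalues of H: -3.1623, 3.1623.
Eigenvalues have mixed signs, so H is indefinite -> x* is a saddle point.

saddle


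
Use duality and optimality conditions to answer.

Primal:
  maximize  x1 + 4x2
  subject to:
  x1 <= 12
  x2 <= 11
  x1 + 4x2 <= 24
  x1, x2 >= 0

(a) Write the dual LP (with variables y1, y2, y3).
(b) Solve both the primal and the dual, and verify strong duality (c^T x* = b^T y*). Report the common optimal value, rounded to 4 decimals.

The standard primal-dual pair for 'max c^T x s.t. A x <= b, x >= 0' is:
  Dual:  min b^T y  s.t.  A^T y >= c,  y >= 0.

So the dual LP is:
  minimize  12y1 + 11y2 + 24y3
  subject to:
    y1 + y3 >= 1
    y2 + 4y3 >= 4
    y1, y2, y3 >= 0

Solving the primal: x* = (0, 6).
  primal value c^T x* = 24.
Solving the dual: y* = (0, 0, 1).
  dual value b^T y* = 24.
Strong duality: c^T x* = b^T y*. Confirmed.

24


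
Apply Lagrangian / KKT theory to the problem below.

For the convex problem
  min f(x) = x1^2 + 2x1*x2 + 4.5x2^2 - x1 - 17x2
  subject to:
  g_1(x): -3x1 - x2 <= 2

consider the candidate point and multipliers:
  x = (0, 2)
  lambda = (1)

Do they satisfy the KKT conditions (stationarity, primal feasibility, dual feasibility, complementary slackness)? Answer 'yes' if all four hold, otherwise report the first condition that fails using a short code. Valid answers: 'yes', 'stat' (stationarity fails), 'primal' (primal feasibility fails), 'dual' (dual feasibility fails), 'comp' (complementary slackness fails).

Gradient of f: grad f(x) = Q x + c = (3, 1)
Constraint values g_i(x) = a_i^T x - b_i:
  g_1((0, 2)) = -4
Stationarity residual: grad f(x) + sum_i lambda_i a_i = (0, 0)
  -> stationarity OK
Primal feasibility (all g_i <= 0): OK
Dual feasibility (all lambda_i >= 0): OK
Complementary slackness (lambda_i * g_i(x) = 0 for all i): FAILS

Verdict: the first failing condition is complementary_slackness -> comp.

comp


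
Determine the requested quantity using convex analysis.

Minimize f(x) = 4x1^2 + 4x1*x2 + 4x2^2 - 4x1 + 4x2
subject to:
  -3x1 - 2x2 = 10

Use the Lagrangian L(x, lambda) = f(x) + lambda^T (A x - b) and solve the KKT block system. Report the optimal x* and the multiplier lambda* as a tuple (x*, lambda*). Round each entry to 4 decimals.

Form the Lagrangian:
  L(x, lambda) = (1/2) x^T Q x + c^T x + lambda^T (A x - b)
Stationarity (grad_x L = 0): Q x + c + A^T lambda = 0.
Primal feasibility: A x = b.

This gives the KKT block system:
  [ Q   A^T ] [ x     ]   [-c ]
  [ A    0  ] [ lambda ] = [ b ]

Solving the linear system:
  x*      = (-2.1429, -1.7857)
  lambda* = (-9.4286)
  f(x*)   = 47.8571

x* = (-2.1429, -1.7857), lambda* = (-9.4286)


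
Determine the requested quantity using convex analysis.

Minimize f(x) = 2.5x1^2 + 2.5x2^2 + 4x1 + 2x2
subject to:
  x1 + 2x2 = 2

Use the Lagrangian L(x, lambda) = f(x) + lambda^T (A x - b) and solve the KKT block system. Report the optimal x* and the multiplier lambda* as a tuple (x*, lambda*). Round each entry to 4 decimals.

Form the Lagrangian:
  L(x, lambda) = (1/2) x^T Q x + c^T x + lambda^T (A x - b)
Stationarity (grad_x L = 0): Q x + c + A^T lambda = 0.
Primal feasibility: A x = b.

This gives the KKT block system:
  [ Q   A^T ] [ x     ]   [-c ]
  [ A    0  ] [ lambda ] = [ b ]

Solving the linear system:
  x*      = (-0.08, 1.04)
  lambda* = (-3.6)
  f(x*)   = 4.48

x* = (-0.08, 1.04), lambda* = (-3.6)


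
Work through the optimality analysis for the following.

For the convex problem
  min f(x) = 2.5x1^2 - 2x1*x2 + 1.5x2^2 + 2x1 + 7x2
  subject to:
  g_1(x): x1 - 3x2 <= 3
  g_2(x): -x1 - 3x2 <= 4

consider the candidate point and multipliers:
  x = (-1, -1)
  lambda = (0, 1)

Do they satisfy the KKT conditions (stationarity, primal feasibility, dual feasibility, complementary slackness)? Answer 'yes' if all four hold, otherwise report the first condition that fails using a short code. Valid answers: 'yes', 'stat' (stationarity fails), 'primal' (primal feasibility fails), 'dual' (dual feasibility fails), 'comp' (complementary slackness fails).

Gradient of f: grad f(x) = Q x + c = (-1, 6)
Constraint values g_i(x) = a_i^T x - b_i:
  g_1((-1, -1)) = -1
  g_2((-1, -1)) = 0
Stationarity residual: grad f(x) + sum_i lambda_i a_i = (-2, 3)
  -> stationarity FAILS
Primal feasibility (all g_i <= 0): OK
Dual feasibility (all lambda_i >= 0): OK
Complementary slackness (lambda_i * g_i(x) = 0 for all i): OK

Verdict: the first failing condition is stationarity -> stat.

stat


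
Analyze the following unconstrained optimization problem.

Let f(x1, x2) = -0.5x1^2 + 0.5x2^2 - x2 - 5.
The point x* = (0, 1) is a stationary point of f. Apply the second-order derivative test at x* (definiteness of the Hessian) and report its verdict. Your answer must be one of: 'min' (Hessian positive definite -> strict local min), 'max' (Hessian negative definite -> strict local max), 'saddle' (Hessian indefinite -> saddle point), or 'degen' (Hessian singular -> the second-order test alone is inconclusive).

Compute the Hessian H = grad^2 f:
  H = [[-1, 0], [0, 1]]
Verify stationarity: grad f(x*) = H x* + g = (0, 0).
Eigenvalues of H: -1, 1.
Eigenvalues have mixed signs, so H is indefinite -> x* is a saddle point.

saddle


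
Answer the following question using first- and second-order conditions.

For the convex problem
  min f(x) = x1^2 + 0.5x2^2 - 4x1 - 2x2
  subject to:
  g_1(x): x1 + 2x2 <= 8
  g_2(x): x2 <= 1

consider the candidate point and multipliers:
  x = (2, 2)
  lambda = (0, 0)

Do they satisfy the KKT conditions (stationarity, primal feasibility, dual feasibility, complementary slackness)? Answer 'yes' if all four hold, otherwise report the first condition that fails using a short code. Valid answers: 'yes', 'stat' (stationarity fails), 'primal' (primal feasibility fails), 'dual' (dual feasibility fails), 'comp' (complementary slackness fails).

Gradient of f: grad f(x) = Q x + c = (0, 0)
Constraint values g_i(x) = a_i^T x - b_i:
  g_1((2, 2)) = -2
  g_2((2, 2)) = 1
Stationarity residual: grad f(x) + sum_i lambda_i a_i = (0, 0)
  -> stationarity OK
Primal feasibility (all g_i <= 0): FAILS
Dual feasibility (all lambda_i >= 0): OK
Complementary slackness (lambda_i * g_i(x) = 0 for all i): OK

Verdict: the first failing condition is primal_feasibility -> primal.

primal


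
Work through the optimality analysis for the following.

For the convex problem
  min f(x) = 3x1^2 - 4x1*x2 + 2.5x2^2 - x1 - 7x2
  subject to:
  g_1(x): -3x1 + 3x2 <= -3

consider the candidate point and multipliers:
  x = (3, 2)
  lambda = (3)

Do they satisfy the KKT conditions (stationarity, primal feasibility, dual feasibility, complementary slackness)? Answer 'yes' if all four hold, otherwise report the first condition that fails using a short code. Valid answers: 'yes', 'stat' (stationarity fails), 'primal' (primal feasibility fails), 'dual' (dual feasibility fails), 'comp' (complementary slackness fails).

Gradient of f: grad f(x) = Q x + c = (9, -9)
Constraint values g_i(x) = a_i^T x - b_i:
  g_1((3, 2)) = 0
Stationarity residual: grad f(x) + sum_i lambda_i a_i = (0, 0)
  -> stationarity OK
Primal feasibility (all g_i <= 0): OK
Dual feasibility (all lambda_i >= 0): OK
Complementary slackness (lambda_i * g_i(x) = 0 for all i): OK

Verdict: yes, KKT holds.

yes


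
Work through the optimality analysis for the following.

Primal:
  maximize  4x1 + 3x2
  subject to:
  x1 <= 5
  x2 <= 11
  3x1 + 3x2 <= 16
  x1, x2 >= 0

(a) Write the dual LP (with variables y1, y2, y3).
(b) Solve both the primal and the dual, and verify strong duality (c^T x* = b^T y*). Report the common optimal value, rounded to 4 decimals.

The standard primal-dual pair for 'max c^T x s.t. A x <= b, x >= 0' is:
  Dual:  min b^T y  s.t.  A^T y >= c,  y >= 0.

So the dual LP is:
  minimize  5y1 + 11y2 + 16y3
  subject to:
    y1 + 3y3 >= 4
    y2 + 3y3 >= 3
    y1, y2, y3 >= 0

Solving the primal: x* = (5, 0.3333).
  primal value c^T x* = 21.
Solving the dual: y* = (1, 0, 1).
  dual value b^T y* = 21.
Strong duality: c^T x* = b^T y*. Confirmed.

21
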